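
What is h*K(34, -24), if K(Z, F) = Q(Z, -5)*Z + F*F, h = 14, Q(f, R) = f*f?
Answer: 558320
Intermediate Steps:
Q(f, R) = f²
K(Z, F) = F² + Z³ (K(Z, F) = Z²*Z + F*F = Z³ + F² = F² + Z³)
h*K(34, -24) = 14*((-24)² + 34³) = 14*(576 + 39304) = 14*39880 = 558320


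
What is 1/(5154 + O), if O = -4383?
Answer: 1/771 ≈ 0.0012970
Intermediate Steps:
1/(5154 + O) = 1/(5154 - 4383) = 1/771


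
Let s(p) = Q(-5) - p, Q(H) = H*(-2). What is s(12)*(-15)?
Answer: 30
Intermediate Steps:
Q(H) = -2*H
s(p) = 10 - p (s(p) = -2*(-5) - p = 10 - p)
s(12)*(-15) = (10 - 1*12)*(-15) = (10 - 12)*(-15) = -2*(-15) = 30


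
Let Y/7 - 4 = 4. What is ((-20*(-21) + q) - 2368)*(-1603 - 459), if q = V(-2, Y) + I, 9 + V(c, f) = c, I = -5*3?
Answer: 4070388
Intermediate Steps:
Y = 56 (Y = 28 + 7*4 = 28 + 28 = 56)
I = -15
V(c, f) = -9 + c
q = -26 (q = (-9 - 2) - 15 = -11 - 15 = -26)
((-20*(-21) + q) - 2368)*(-1603 - 459) = ((-20*(-21) - 26) - 2368)*(-1603 - 459) = ((420 - 26) - 2368)*(-2062) = (394 - 2368)*(-2062) = -1974*(-2062) = 4070388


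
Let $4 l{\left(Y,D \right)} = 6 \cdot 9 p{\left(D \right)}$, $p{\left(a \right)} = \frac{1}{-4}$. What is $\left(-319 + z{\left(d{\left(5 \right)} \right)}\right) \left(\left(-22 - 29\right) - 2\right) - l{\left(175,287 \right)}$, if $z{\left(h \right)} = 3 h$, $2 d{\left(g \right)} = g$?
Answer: $\frac{132103}{8} \approx 16513.0$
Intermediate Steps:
$d{\left(g \right)} = \frac{g}{2}$
$p{\left(a \right)} = - \frac{1}{4}$
$l{\left(Y,D \right)} = - \frac{27}{8}$ ($l{\left(Y,D \right)} = \frac{6 \cdot 9 \left(- \frac{1}{4}\right)}{4} = \frac{54 \left(- \frac{1}{4}\right)}{4} = \frac{1}{4} \left(- \frac{27}{2}\right) = - \frac{27}{8}$)
$\left(-319 + z{\left(d{\left(5 \right)} \right)}\right) \left(\left(-22 - 29\right) - 2\right) - l{\left(175,287 \right)} = \left(-319 + 3 \cdot \frac{1}{2} \cdot 5\right) \left(\left(-22 - 29\right) - 2\right) - - \frac{27}{8} = \left(-319 + 3 \cdot \frac{5}{2}\right) \left(-51 - 2\right) + \frac{27}{8} = \left(-319 + \frac{15}{2}\right) \left(-53\right) + \frac{27}{8} = \left(- \frac{623}{2}\right) \left(-53\right) + \frac{27}{8} = \frac{33019}{2} + \frac{27}{8} = \frac{132103}{8}$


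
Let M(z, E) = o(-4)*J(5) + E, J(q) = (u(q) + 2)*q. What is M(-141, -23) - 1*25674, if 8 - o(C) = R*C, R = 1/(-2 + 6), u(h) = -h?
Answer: -25832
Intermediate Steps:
R = 1/4 ≈ 0.25000
J(q) = q*(2 - q) (J(q) = (-q + 2)*q = (2 - q)*q = q*(2 - q))
o(C) = 8 - C/4
M(z, E) = -135 + E (M(z, E) = (8 - 1/4*(-4))*(5*(2 - 1*5)) + E = (8 + 1)*(5*(2 - 5)) + E = 9*(5*(-3)) + E = 9*(-15) + E = -135 + E)
M(-141, -23) - 1*25674 = (-135 - 23) - 1*25674 = -158 - 25674 = -25832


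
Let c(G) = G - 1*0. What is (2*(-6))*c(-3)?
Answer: 36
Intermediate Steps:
c(G) = G (c(G) = G + 0 = G)
(2*(-6))*c(-3) = (2*(-6))*(-3) = -12*(-3) = 36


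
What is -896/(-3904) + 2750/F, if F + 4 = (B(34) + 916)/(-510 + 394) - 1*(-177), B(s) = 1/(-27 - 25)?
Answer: 205162134/12150041 ≈ 16.886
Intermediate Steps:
B(s) = -1/52 (B(s) = 1/(-52) = -1/52)
F = 995905/6032 (F = -4 + ((-1/52 + 916)/(-510 + 394) - 1*(-177)) = -4 + ((47631/52)/(-116) + 177) = -4 + ((47631/52)*(-1/116) + 177) = -4 + (-47631/6032 + 177) = -4 + 1020033/6032 = 995905/6032 ≈ 165.10)
-896/(-3904) + 2750/F = -896/(-3904) + 2750/(995905/6032) = -896*(-1/3904) + 2750*(6032/995905) = 14/61 + 3317600/199181 = 205162134/12150041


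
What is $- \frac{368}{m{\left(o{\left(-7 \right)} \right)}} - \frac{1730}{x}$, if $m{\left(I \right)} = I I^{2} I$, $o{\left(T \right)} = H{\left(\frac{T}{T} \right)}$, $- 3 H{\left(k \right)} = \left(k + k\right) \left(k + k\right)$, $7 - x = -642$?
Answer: $- \frac{1236767}{10384} \approx -119.1$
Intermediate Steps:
$x = 649$ ($x = 7 - -642 = 7 + 642 = 649$)
$H{\left(k \right)} = - \frac{4 k^{2}}{3}$ ($H{\left(k \right)} = - \frac{\left(k + k\right) \left(k + k\right)}{3} = - \frac{2 k 2 k}{3} = - \frac{4 k^{2}}{3}$)
$o{\left(T \right)} = - \frac{4}{3}$ ($o{\left(T \right)} = - \frac{4 \left(\frac{T}{T}\right)^{2}}{3} = - \frac{4 \cdot 1^{2}}{3} = \left(- \frac{4}{3}\right) 1 = - \frac{4}{3}$)
$m{\left(I \right)} = I^{4}$ ($m{\left(I \right)} = I^{3} I = I^{4}$)
$- \frac{368}{m{\left(o{\left(-7 \right)} \right)}} - \frac{1730}{x} = - \frac{368}{\left(- \frac{4}{3}\right)^{4}} - \frac{1730}{649} = - \frac{368}{\frac{256}{81}} - \frac{1730}{649} = \left(-368\right) \frac{81}{256} - \frac{1730}{649} = - \frac{1863}{16} - \frac{1730}{649} = - \frac{1236767}{10384}$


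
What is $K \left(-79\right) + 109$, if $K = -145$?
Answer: $11564$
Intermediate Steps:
$K \left(-79\right) + 109 = \left(-145\right) \left(-79\right) + 109 = 11455 + 109 = 11564$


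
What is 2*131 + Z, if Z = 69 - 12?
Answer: 319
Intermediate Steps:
Z = 57
2*131 + Z = 2*131 + 57 = 262 + 57 = 319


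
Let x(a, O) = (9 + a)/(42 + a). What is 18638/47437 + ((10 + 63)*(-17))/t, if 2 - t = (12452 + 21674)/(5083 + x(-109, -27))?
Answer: 20084396625097/76142077440 ≈ 263.78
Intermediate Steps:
x(a, O) = (9 + a)/(42 + a)
t = -1605120/340661 (t = 2 - (12452 + 21674)/(5083 + (9 - 109)/(42 - 109)) = 2 - 34126/(5083 - 100/(-67)) = 2 - 34126/(5083 - 1/67*(-100)) = 2 - 34126/(5083 + 100/67) = 2 - 34126/340661/67 = 2 - 34126*67/340661 = 2 - 1*2286442/340661 = 2 - 2286442/340661 = -1605120/340661 ≈ -4.7118)
18638/47437 + ((10 + 63)*(-17))/t = 18638/47437 + ((10 + 63)*(-17))/(-1605120/340661) = 18638*(1/47437) + (73*(-17))*(-340661/1605120) = 18638/47437 - 1241*(-340661/1605120) = 18638/47437 + 422760301/1605120 = 20084396625097/76142077440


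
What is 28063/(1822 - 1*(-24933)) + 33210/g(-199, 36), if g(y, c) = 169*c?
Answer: 58848269/9043190 ≈ 6.5075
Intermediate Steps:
28063/(1822 - 1*(-24933)) + 33210/g(-199, 36) = 28063/(1822 - 1*(-24933)) + 33210/((169*36)) = 28063/(1822 + 24933) + 33210/6084 = 28063/26755 + 33210*(1/6084) = 28063*(1/26755) + 1845/338 = 28063/26755 + 1845/338 = 58848269/9043190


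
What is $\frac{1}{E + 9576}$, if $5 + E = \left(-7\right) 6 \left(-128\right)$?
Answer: $\frac{1}{14947} \approx 6.6903 \cdot 10^{-5}$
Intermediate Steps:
$E = 5371$ ($E = -5 + \left(-7\right) 6 \left(-128\right) = -5 - -5376 = -5 + 5376 = 5371$)
$\frac{1}{E + 9576} = \frac{1}{5371 + 9576} = \frac{1}{14947}$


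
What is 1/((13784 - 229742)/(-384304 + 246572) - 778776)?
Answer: -68866/53631080037 ≈ -1.2841e-6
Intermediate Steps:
1/((13784 - 229742)/(-384304 + 246572) - 778776) = 1/(-215958/(-137732) - 778776) = 1/(-215958*(-1/137732) - 778776) = 1/(107979/68866 - 778776) = 1/(-53631080037/68866) = -68866/53631080037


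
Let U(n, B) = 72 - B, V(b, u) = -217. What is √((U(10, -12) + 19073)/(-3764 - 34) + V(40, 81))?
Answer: I*√355882306/1266 ≈ 14.901*I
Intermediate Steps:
√((U(10, -12) + 19073)/(-3764 - 34) + V(40, 81)) = √(((72 - 1*(-12)) + 19073)/(-3764 - 34) - 217) = √(((72 + 12) + 19073)/(-3798) - 217) = √((84 + 19073)*(-1/3798) - 217) = √(19157*(-1/3798) - 217) = √(-19157/3798 - 217) = √(-843323/3798) = I*√355882306/1266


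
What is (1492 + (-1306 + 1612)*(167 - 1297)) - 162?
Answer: -344450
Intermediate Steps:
(1492 + (-1306 + 1612)*(167 - 1297)) - 162 = (1492 + 306*(-1130)) - 162 = (1492 - 345780) - 162 = -344288 - 162 = -344450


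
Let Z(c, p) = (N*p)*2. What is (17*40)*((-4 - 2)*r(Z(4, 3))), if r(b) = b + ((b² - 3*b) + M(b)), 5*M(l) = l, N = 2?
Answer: -499392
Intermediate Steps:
Z(c, p) = 4*p (Z(c, p) = (2*p)*2 = 4*p)
M(l) = l/5
r(b) = b² - 9*b/5 (r(b) = b + ((b² - 3*b) + b/5) = b + (b² - 14*b/5) = b² - 9*b/5)
(17*40)*((-4 - 2)*r(Z(4, 3))) = (17*40)*((-4 - 2)*((4*3)*(-9 + 5*(4*3))/5)) = 680*(-6*12*(-9 + 5*12)/5) = 680*(-6*12*(-9 + 60)/5) = 680*(-6*12*51/5) = 680*(-6*612/5) = 680*(-3672/5) = -499392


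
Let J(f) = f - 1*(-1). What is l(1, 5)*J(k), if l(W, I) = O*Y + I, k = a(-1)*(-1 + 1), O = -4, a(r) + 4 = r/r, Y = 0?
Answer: 5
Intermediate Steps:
a(r) = -3 (a(r) = -4 + r/r = -4 + 1 = -3)
k = 0 (k = -3*(-1 + 1) = -3*0 = 0)
l(W, I) = I (l(W, I) = -4*0 + I = 0 + I = I)
J(f) = 1 + f (J(f) = f + 1 = 1 + f)
l(1, 5)*J(k) = 5*(1 + 0) = 5*1 = 5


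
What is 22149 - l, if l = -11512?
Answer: 33661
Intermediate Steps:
22149 - l = 22149 - 1*(-11512) = 22149 + 11512 = 33661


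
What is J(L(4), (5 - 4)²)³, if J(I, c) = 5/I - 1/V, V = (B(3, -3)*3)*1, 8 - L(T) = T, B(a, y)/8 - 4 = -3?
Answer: 24389/13824 ≈ 1.7642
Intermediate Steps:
B(a, y) = 8 (B(a, y) = 32 + 8*(-3) = 32 - 24 = 8)
L(T) = 8 - T
V = 24 (V = (8*3)*1 = 24*1 = 24)
J(I, c) = -1/24 + 5/I (J(I, c) = 5/I - 1/24 = -1/24 + 5/I)
J(L(4), (5 - 4)²)³ = ((120 - (8 - 1*4))/(24*(8 - 1*4)))³ = ((120 - (8 - 4))/(24*(8 - 4)))³ = ((1/24)*(120 - 1*4)/4)³ = ((1/24)*(¼)*(120 - 4))³ = ((1/24)*(¼)*116)³ = (29/24)³ = 24389/13824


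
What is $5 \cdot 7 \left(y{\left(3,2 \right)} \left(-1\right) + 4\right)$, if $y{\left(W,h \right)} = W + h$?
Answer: $-35$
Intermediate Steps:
$5 \cdot 7 \left(y{\left(3,2 \right)} \left(-1\right) + 4\right) = 5 \cdot 7 \left(\left(3 + 2\right) \left(-1\right) + 4\right) = 35 \left(5 \left(-1\right) + 4\right) = 35 \left(-5 + 4\right) = 35 \left(-1\right) = -35$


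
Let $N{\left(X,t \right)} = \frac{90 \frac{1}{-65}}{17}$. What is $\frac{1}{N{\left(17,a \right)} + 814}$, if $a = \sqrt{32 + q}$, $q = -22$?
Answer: $\frac{221}{179876} \approx 0.0012286$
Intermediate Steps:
$a = \sqrt{10}$ ($a = \sqrt{32 - 22} = \sqrt{10} \approx 3.1623$)
$N{\left(X,t \right)} = - \frac{18}{221}$ ($N{\left(X,t \right)} = 90 \left(- \frac{1}{65}\right) \frac{1}{17} = \left(- \frac{18}{13}\right) \frac{1}{17} = - \frac{18}{221}$)
$\frac{1}{N{\left(17,a \right)} + 814} = \frac{1}{- \frac{18}{221} + 814} = \frac{1}{\frac{179876}{221}} = \frac{221}{179876}$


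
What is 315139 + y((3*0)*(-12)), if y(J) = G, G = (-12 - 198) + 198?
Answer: 315127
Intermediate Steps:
G = -12 (G = -210 + 198 = -12)
y(J) = -12
315139 + y((3*0)*(-12)) = 315139 - 12 = 315127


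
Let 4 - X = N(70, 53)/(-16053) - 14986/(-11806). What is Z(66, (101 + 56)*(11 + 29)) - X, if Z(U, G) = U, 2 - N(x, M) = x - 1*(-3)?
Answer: 5995877500/94760859 ≈ 63.274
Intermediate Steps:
N(x, M) = -1 - x (N(x, M) = 2 - (x - 1*(-3)) = 2 - (x + 3) = 2 - (3 + x) = 2 + (-3 - x) = -1 - x)
X = 258339194/94760859 (X = 4 - ((-1 - 1*70)/(-16053) - 14986/(-11806)) = 4 - ((-1 - 70)*(-1/16053) - 14986*(-1/11806)) = 4 - (-71*(-1/16053) + 7493/5903) = 4 - (71/16053 + 7493/5903) = 4 - 1*120704242/94760859 = 4 - 120704242/94760859 = 258339194/94760859 ≈ 2.7262)
Z(66, (101 + 56)*(11 + 29)) - X = 66 - 1*258339194/94760859 = 66 - 258339194/94760859 = 5995877500/94760859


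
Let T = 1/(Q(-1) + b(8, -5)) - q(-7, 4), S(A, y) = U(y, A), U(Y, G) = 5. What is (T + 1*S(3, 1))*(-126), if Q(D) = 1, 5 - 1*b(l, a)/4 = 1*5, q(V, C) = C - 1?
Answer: -378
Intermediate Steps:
q(V, C) = -1 + C
b(l, a) = 0 (b(l, a) = 20 - 4*5 = 20 - 20 = 0)
S(A, y) = 5
T = -2 (T = 1/(1 + 0) - (-1 + 4) = 1/1 - 1*3 = 1 - 3 = -2)
(T + 1*S(3, 1))*(-126) = (-2 + 1*5)*(-126) = (-2 + 5)*(-126) = 3*(-126) = -378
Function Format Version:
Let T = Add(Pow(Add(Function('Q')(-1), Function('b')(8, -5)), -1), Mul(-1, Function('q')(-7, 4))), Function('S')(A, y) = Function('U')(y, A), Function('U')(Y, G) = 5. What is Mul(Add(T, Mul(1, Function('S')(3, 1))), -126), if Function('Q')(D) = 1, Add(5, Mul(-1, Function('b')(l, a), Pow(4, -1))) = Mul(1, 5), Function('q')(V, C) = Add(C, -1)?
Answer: -378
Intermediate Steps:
Function('q')(V, C) = Add(-1, C)
Function('b')(l, a) = 0 (Function('b')(l, a) = Add(20, Mul(-4, Mul(1, 5))) = Add(20, Mul(-4, 5)) = Add(20, -20) = 0)
Function('S')(A, y) = 5
T = -2 (T = Add(Pow(Add(1, 0), -1), Mul(-1, Add(-1, 4))) = Add(Pow(1, -1), Mul(-1, 3)) = Add(1, -3) = -2)
Mul(Add(T, Mul(1, Function('S')(3, 1))), -126) = Mul(Add(-2, Mul(1, 5)), -126) = Mul(Add(-2, 5), -126) = Mul(3, -126) = -378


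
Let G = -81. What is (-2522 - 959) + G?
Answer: -3562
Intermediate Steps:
(-2522 - 959) + G = (-2522 - 959) - 81 = -3481 - 81 = -3562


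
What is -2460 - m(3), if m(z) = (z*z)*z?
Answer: -2487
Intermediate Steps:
m(z) = z³ (m(z) = z²*z = z³)
-2460 - m(3) = -2460 - 1*3³ = -2460 - 1*27 = -2460 - 27 = -2487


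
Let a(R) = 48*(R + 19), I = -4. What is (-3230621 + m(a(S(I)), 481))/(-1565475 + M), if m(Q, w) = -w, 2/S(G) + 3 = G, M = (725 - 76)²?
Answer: 1615551/572137 ≈ 2.8237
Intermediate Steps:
M = 421201 (M = 649² = 421201)
S(G) = 2/(-3 + G)
a(R) = 912 + 48*R (a(R) = 48*(19 + R) = 912 + 48*R)
(-3230621 + m(a(S(I)), 481))/(-1565475 + M) = (-3230621 - 1*481)/(-1565475 + 421201) = (-3230621 - 481)/(-1144274) = -3231102*(-1/1144274) = 1615551/572137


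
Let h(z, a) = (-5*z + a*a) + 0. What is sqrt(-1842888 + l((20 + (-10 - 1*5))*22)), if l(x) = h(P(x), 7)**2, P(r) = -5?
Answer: 2*I*sqrt(459353) ≈ 1355.5*I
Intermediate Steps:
h(z, a) = a**2 - 5*z (h(z, a) = (-5*z + a**2) + 0 = (a**2 - 5*z) + 0 = a**2 - 5*z)
l(x) = 5476 (l(x) = (7**2 - 5*(-5))**2 = (49 + 25)**2 = 74**2 = 5476)
sqrt(-1842888 + l((20 + (-10 - 1*5))*22)) = sqrt(-1842888 + 5476) = sqrt(-1837412) = 2*I*sqrt(459353)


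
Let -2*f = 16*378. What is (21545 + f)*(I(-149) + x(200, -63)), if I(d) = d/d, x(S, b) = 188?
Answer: 3500469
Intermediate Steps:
f = -3024 (f = -8*378 = -½*6048 = -3024)
I(d) = 1
(21545 + f)*(I(-149) + x(200, -63)) = (21545 - 3024)*(1 + 188) = 18521*189 = 3500469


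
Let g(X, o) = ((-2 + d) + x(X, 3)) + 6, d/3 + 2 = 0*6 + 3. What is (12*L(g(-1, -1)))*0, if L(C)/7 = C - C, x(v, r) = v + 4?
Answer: 0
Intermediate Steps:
x(v, r) = 4 + v
d = 3 (d = -6 + 3*(0*6 + 3) = -6 + 3*(0 + 3) = -6 + 3*3 = -6 + 9 = 3)
g(X, o) = 11 + X (g(X, o) = ((-2 + 3) + (4 + X)) + 6 = (1 + (4 + X)) + 6 = (5 + X) + 6 = 11 + X)
L(C) = 0 (L(C) = 7*(C - C) = 7*0 = 0)
(12*L(g(-1, -1)))*0 = (12*0)*0 = 0*0 = 0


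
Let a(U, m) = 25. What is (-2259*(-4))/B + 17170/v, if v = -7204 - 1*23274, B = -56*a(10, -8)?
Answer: -5347093/761950 ≈ -7.0176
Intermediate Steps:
B = -1400 (B = -56*25 = -1400)
v = -30478 (v = -7204 - 23274 = -30478)
(-2259*(-4))/B + 17170/v = -2259*(-4)/(-1400) + 17170/(-30478) = 9036*(-1/1400) + 17170*(-1/30478) = -2259/350 - 8585/15239 = -5347093/761950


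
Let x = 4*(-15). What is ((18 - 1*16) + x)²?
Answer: 3364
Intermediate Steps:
x = -60
((18 - 1*16) + x)² = ((18 - 1*16) - 60)² = ((18 - 16) - 60)² = (2 - 60)² = (-58)² = 3364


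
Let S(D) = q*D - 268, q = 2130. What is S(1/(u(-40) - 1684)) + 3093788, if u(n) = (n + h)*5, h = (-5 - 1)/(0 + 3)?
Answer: 2929562375/947 ≈ 3.0935e+6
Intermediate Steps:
h = -2 (h = -6/3 = -6*⅓ = -2)
u(n) = -10 + 5*n (u(n) = (n - 2)*5 = (-2 + n)*5 = -10 + 5*n)
S(D) = -268 + 2130*D (S(D) = 2130*D - 268 = -268 + 2130*D)
S(1/(u(-40) - 1684)) + 3093788 = (-268 + 2130/((-10 + 5*(-40)) - 1684)) + 3093788 = (-268 + 2130/((-10 - 200) - 1684)) + 3093788 = (-268 + 2130/(-210 - 1684)) + 3093788 = (-268 + 2130/(-1894)) + 3093788 = (-268 + 2130*(-1/1894)) + 3093788 = (-268 - 1065/947) + 3093788 = -254861/947 + 3093788 = 2929562375/947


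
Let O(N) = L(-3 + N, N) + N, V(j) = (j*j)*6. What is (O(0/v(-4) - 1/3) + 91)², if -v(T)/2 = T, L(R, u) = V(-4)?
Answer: 313600/9 ≈ 34844.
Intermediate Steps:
V(j) = 6*j² (V(j) = j²*6 = 6*j²)
L(R, u) = 96 (L(R, u) = 6*(-4)² = 6*16 = 96)
v(T) = -2*T
O(N) = 96 + N
(O(0/v(-4) - 1/3) + 91)² = ((96 + (0/((-2*(-4))) - 1/3)) + 91)² = ((96 + (0/8 - 1*⅓)) + 91)² = ((96 + (0*(⅛) - ⅓)) + 91)² = ((96 + (0 - ⅓)) + 91)² = ((96 - ⅓) + 91)² = (287/3 + 91)² = (560/3)² = 313600/9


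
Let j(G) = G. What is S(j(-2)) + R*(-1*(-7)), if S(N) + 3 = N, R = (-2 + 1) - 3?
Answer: -33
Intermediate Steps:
R = -4 (R = -1 - 3 = -4)
S(N) = -3 + N
S(j(-2)) + R*(-1*(-7)) = (-3 - 2) - (-4)*(-7) = -5 - 4*7 = -5 - 28 = -33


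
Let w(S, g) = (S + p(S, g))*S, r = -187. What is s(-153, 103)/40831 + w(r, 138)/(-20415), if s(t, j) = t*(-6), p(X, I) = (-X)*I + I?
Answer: 196683661499/833564865 ≈ 235.95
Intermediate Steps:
p(X, I) = I - I*X (p(X, I) = -I*X + I = I - I*X)
w(S, g) = S*(S + g*(1 - S)) (w(S, g) = (S + g*(1 - S))*S = S*(S + g*(1 - S)))
s(t, j) = -6*t
s(-153, 103)/40831 + w(r, 138)/(-20415) = -6*(-153)/40831 - 187*(-187 - 1*138*(-1 - 187))/(-20415) = 918*(1/40831) - 187*(-187 - 1*138*(-188))*(-1/20415) = 918/40831 - 187*(-187 + 25944)*(-1/20415) = 918/40831 - 187*25757*(-1/20415) = 918/40831 - 4816559*(-1/20415) = 918/40831 + 4816559/20415 = 196683661499/833564865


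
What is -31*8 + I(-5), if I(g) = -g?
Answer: -243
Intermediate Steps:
-31*8 + I(-5) = -31*8 - 1*(-5) = -248 + 5 = -243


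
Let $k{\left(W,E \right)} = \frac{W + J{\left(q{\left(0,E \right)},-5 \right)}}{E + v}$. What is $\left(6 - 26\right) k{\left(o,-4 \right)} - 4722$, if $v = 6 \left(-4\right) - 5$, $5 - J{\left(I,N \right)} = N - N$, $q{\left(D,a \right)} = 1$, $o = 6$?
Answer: $- \frac{14146}{3} \approx -4715.3$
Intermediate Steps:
$J{\left(I,N \right)} = 5$ ($J{\left(I,N \right)} = 5 - \left(N - N\right) = 5 - 0 = 5 + 0 = 5$)
$v = -29$ ($v = -24 - 5 = -29$)
$k{\left(W,E \right)} = \frac{5 + W}{-29 + E}$ ($k{\left(W,E \right)} = \frac{W + 5}{E - 29} = \frac{5 + W}{-29 + E}$)
$\left(6 - 26\right) k{\left(o,-4 \right)} - 4722 = \left(6 - 26\right) \frac{5 + 6}{-29 - 4} - 4722 = - 20 \frac{1}{-33} \cdot 11 - 4722 = - 20 \left(\left(- \frac{1}{33}\right) 11\right) - 4722 = \left(-20\right) \left(- \frac{1}{3}\right) - 4722 = \frac{20}{3} - 4722 = - \frac{14146}{3}$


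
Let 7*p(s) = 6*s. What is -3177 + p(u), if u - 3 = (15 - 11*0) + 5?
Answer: -22101/7 ≈ -3157.3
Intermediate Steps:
u = 23 (u = 3 + ((15 - 11*0) + 5) = 3 + ((15 + 0) + 5) = 3 + (15 + 5) = 3 + 20 = 23)
p(s) = 6*s/7 (p(s) = (6*s)/7 = 6*s/7)
-3177 + p(u) = -3177 + (6/7)*23 = -3177 + 138/7 = -22101/7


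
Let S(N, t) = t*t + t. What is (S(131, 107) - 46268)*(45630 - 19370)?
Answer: -911537120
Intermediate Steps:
S(N, t) = t + t**2 (S(N, t) = t**2 + t = t + t**2)
(S(131, 107) - 46268)*(45630 - 19370) = (107*(1 + 107) - 46268)*(45630 - 19370) = (107*108 - 46268)*26260 = (11556 - 46268)*26260 = -34712*26260 = -911537120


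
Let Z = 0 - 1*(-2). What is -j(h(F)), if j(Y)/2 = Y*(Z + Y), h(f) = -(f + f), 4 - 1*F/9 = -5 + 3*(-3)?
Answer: -208656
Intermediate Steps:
Z = 2 (Z = 0 + 2 = 2)
F = 162 (F = 36 - 9*(-5 + 3*(-3)) = 36 - 9*(-5 - 9) = 36 - 9*(-14) = 36 + 126 = 162)
h(f) = -2*f
j(Y) = 2*Y*(2 + Y) (j(Y) = 2*(Y*(2 + Y)) = 2*Y*(2 + Y))
-j(h(F)) = -2*(-2*162)*(2 - 2*162) = -2*(-324)*(2 - 324) = -2*(-324)*(-322) = -1*208656 = -208656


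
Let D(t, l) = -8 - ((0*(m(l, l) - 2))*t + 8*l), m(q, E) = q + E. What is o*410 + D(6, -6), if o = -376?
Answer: -154120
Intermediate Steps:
m(q, E) = E + q
D(t, l) = -8 - 8*l (D(t, l) = -8 - ((0*((l + l) - 2))*t + 8*l) = -8 - ((0*(2*l - 2))*t + 8*l) = -8 - ((0*(-2 + 2*l))*t + 8*l) = -8 - (0*t + 8*l) = -8 - (0 + 8*l) = -8 - 8*l)
o*410 + D(6, -6) = -376*410 + (-8 - 8*(-6)) = -154160 + (-8 + 48) = -154160 + 40 = -154120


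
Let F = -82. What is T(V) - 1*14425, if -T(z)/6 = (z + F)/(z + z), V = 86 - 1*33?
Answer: -764438/53 ≈ -14423.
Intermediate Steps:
V = 53 (V = 86 - 33 = 53)
T(z) = -3*(-82 + z)/z (T(z) = -6*(z - 82)/(z + z) = -6*(-82 + z)/(2*z) = -6*(-82 + z)*1/(2*z) = -3*(-82 + z)/z)
T(V) - 1*14425 = (-3 + 246/53) - 1*14425 = (-3 + 246*(1/53)) - 14425 = (-3 + 246/53) - 14425 = 87/53 - 14425 = -764438/53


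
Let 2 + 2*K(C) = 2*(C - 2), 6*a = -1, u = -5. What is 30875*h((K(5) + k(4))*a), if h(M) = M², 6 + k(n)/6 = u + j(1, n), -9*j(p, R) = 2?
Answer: 296523500/81 ≈ 3.6608e+6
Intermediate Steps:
j(p, R) = -2/9 (j(p, R) = -⅑*2 = -2/9)
k(n) = -202/3 (k(n) = -36 + 6*(-5 - 2/9) = -36 + 6*(-47/9) = -36 - 94/3 = -202/3)
a = -⅙ (a = (⅙)*(-1) = -⅙ ≈ -0.16667)
K(C) = -3 + C (K(C) = -1 + (2*(C - 2))/2 = -1 + (2*(-2 + C))/2 = -1 + (-4 + 2*C)/2 = -1 + (-2 + C) = -3 + C)
30875*h((K(5) + k(4))*a) = 30875*(((-3 + 5) - 202/3)*(-⅙))² = 30875*((2 - 202/3)*(-⅙))² = 30875*(-196/3*(-⅙))² = 30875*(98/9)² = 30875*(9604/81) = 296523500/81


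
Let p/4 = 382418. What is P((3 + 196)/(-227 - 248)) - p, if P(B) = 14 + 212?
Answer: -1529446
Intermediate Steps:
P(B) = 226
p = 1529672 (p = 4*382418 = 1529672)
P((3 + 196)/(-227 - 248)) - p = 226 - 1*1529672 = 226 - 1529672 = -1529446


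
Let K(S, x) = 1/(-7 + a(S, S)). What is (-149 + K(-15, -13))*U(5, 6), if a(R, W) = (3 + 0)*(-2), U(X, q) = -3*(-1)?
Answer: -5814/13 ≈ -447.23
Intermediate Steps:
U(X, q) = 3
a(R, W) = -6 (a(R, W) = 3*(-2) = -6)
K(S, x) = -1/13 (K(S, x) = 1/(-7 - 6) = 1/(-13) = -1/13)
(-149 + K(-15, -13))*U(5, 6) = (-149 - 1/13)*3 = -1938/13*3 = -5814/13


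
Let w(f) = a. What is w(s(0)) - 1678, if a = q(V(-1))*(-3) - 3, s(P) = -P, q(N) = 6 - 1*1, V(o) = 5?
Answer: -1696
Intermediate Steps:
q(N) = 5 (q(N) = 6 - 1 = 5)
a = -18 (a = 5*(-3) - 3 = -15 - 3 = -18)
w(f) = -18
w(s(0)) - 1678 = -18 - 1678 = -1696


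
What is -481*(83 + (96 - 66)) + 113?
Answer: -54240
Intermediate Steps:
-481*(83 + (96 - 66)) + 113 = -481*(83 + 30) + 113 = -481*113 + 113 = -54353 + 113 = -54240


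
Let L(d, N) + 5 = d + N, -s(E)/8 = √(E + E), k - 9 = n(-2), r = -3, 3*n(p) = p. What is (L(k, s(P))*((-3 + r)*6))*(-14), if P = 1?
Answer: 1680 - 4032*√2 ≈ -4022.1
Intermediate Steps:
n(p) = p/3
k = 25/3 (k = 9 + (⅓)*(-2) = 9 - ⅔ = 25/3 ≈ 8.3333)
s(E) = -8*√2*√E (s(E) = -8*√(E + E) = -8*√2*√E)
L(d, N) = -5 + N + d (L(d, N) = -5 + (d + N) = -5 + (N + d) = -5 + N + d)
(L(k, s(P))*((-3 + r)*6))*(-14) = ((-5 - 8*√2*√1 + 25/3)*((-3 - 3)*6))*(-14) = ((-5 - 8*√2*1 + 25/3)*(-6*6))*(-14) = ((-5 - 8*√2 + 25/3)*(-36))*(-14) = ((10/3 - 8*√2)*(-36))*(-14) = (-120 + 288*√2)*(-14) = 1680 - 4032*√2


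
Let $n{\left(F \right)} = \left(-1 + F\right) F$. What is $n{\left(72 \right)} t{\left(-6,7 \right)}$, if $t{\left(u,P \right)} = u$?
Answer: $-30672$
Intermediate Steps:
$n{\left(F \right)} = F \left(-1 + F\right)$
$n{\left(72 \right)} t{\left(-6,7 \right)} = 72 \left(-1 + 72\right) \left(-6\right) = 72 \cdot 71 \left(-6\right) = 5112 \left(-6\right) = -30672$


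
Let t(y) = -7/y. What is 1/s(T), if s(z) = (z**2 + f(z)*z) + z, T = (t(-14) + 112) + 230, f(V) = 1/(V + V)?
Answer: 4/470597 ≈ 8.4998e-6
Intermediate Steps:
f(V) = 1/(2*V)
T = 685/2 (T = (-7/(-14) + 112) + 230 = (-7*(-1/14) + 112) + 230 = (1/2 + 112) + 230 = 225/2 + 230 = 685/2 ≈ 342.50)
s(z) = 1/2 + z + z**2 (s(z) = (z**2 + (1/(2*z))*z) + z = (z**2 + 1/2) + z = (1/2 + z**2) + z = 1/2 + z + z**2)
1/s(T) = 1/(1/2 + 685/2 + (685/2)**2) = 1/(1/2 + 685/2 + 469225/4) = 1/(470597/4) = 4/470597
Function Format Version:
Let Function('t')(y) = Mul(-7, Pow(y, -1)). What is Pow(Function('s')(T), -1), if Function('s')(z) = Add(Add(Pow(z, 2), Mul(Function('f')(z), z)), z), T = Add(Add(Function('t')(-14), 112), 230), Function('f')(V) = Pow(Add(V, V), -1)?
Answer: Rational(4, 470597) ≈ 8.4998e-6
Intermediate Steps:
Function('f')(V) = Mul(Rational(1, 2), Pow(V, -1)) (Function('f')(V) = Pow(Mul(2, V), -1) = Mul(Rational(1, 2), Pow(V, -1)))
T = Rational(685, 2) (T = Add(Add(Mul(-7, Pow(-14, -1)), 112), 230) = Add(Add(Mul(-7, Rational(-1, 14)), 112), 230) = Add(Add(Rational(1, 2), 112), 230) = Add(Rational(225, 2), 230) = Rational(685, 2) ≈ 342.50)
Function('s')(z) = Add(Rational(1, 2), z, Pow(z, 2)) (Function('s')(z) = Add(Add(Pow(z, 2), Mul(Mul(Rational(1, 2), Pow(z, -1)), z)), z) = Add(Add(Pow(z, 2), Rational(1, 2)), z) = Add(Add(Rational(1, 2), Pow(z, 2)), z) = Add(Rational(1, 2), z, Pow(z, 2)))
Pow(Function('s')(T), -1) = Pow(Add(Rational(1, 2), Rational(685, 2), Pow(Rational(685, 2), 2)), -1) = Pow(Add(Rational(1, 2), Rational(685, 2), Rational(469225, 4)), -1) = Pow(Rational(470597, 4), -1) = Rational(4, 470597)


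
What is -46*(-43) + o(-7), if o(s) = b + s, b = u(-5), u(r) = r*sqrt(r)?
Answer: 1971 - 5*I*sqrt(5) ≈ 1971.0 - 11.18*I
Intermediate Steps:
u(r) = r**(3/2)
b = -5*I*sqrt(5) (b = (-5)**(3/2) = -5*I*sqrt(5) ≈ -11.18*I)
o(s) = s - 5*I*sqrt(5) (o(s) = -5*I*sqrt(5) + s = s - 5*I*sqrt(5))
-46*(-43) + o(-7) = -46*(-43) + (-7 - 5*I*sqrt(5)) = 1978 + (-7 - 5*I*sqrt(5)) = 1971 - 5*I*sqrt(5)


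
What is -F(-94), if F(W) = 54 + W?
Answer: 40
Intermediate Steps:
-F(-94) = -(54 - 94) = -1*(-40) = 40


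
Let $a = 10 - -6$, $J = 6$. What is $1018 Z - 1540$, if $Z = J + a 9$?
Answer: $151160$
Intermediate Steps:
$a = 16$ ($a = 10 + 6 = 16$)
$Z = 150$ ($Z = 6 + 16 \cdot 9 = 6 + 144 = 150$)
$1018 Z - 1540 = 1018 \cdot 150 - 1540 = 152700 - 1540 = 151160$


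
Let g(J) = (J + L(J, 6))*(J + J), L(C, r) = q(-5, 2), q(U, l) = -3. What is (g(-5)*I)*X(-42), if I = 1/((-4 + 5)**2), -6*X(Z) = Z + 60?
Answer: -240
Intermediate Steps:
L(C, r) = -3
X(Z) = -10 - Z/6 (X(Z) = -(Z + 60)/6 = -(60 + Z)/6 = -10 - Z/6)
I = 1 (I = 1/(1**2) = 1/1 = 1)
g(J) = 2*J*(-3 + J) (g(J) = (J - 3)*(J + J) = (-3 + J)*(2*J) = 2*J*(-3 + J))
(g(-5)*I)*X(-42) = ((2*(-5)*(-3 - 5))*1)*(-10 - 1/6*(-42)) = ((2*(-5)*(-8))*1)*(-10 + 7) = (80*1)*(-3) = 80*(-3) = -240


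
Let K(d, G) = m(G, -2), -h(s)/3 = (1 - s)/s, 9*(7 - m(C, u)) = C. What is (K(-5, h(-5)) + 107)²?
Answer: 322624/25 ≈ 12905.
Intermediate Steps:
m(C, u) = 7 - C/9
h(s) = -3*(1 - s)/s
K(d, G) = 7 - G/9
(K(-5, h(-5)) + 107)² = ((7 - (3 - 3/(-5))/9) + 107)² = ((7 - (3 - 3*(-⅕))/9) + 107)² = ((7 - (3 + ⅗)/9) + 107)² = ((7 - ⅑*18/5) + 107)² = ((7 - ⅖) + 107)² = (33/5 + 107)² = (568/5)² = 322624/25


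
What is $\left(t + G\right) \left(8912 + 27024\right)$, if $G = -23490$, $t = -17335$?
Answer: $-1467087200$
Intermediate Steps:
$\left(t + G\right) \left(8912 + 27024\right) = \left(-17335 - 23490\right) \left(8912 + 27024\right) = \left(-40825\right) 35936 = -1467087200$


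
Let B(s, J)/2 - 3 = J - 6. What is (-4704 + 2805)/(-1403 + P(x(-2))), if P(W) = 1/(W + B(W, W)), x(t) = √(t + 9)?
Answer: 71924625/53130206 + 5697*√7/53130206 ≈ 1.3540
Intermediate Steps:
B(s, J) = -6 + 2*J (B(s, J) = 6 + 2*(J - 6) = 6 + 2*(-6 + J) = 6 + (-12 + 2*J) = -6 + 2*J)
x(t) = √(9 + t)
P(W) = 1/(-6 + 3*W) (P(W) = 1/(W + (-6 + 2*W)) = 1/(-6 + 3*W))
(-4704 + 2805)/(-1403 + P(x(-2))) = (-4704 + 2805)/(-1403 + 1/(3*(-2 + √(9 - 2)))) = -1899/(-1403 + 1/(3*(-2 + √7)))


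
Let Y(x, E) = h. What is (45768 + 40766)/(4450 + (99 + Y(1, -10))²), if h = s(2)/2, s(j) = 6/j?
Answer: 346136/58201 ≈ 5.9473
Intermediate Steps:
h = 3/2 (h = (6/2)/2 = (6*(½))*(½) = 3*(½) = 3/2 ≈ 1.5000)
Y(x, E) = 3/2
(45768 + 40766)/(4450 + (99 + Y(1, -10))²) = (45768 + 40766)/(4450 + (99 + 3/2)²) = 86534/(4450 + (201/2)²) = 86534/(4450 + 40401/4) = 86534/(58201/4) = 86534*(4/58201) = 346136/58201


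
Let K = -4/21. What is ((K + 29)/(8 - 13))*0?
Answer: 0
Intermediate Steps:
K = -4/21 (K = -4*1/21 = -4/21 ≈ -0.19048)
((K + 29)/(8 - 13))*0 = ((-4/21 + 29)/(8 - 13))*0 = ((605/21)/(-5))*0 = ((605/21)*(-⅕))*0 = -121/21*0 = 0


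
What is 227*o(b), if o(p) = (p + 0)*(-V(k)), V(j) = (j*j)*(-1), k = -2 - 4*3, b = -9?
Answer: -400428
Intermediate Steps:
k = -14 (k = -2 - 12 = -14)
V(j) = -j**2 (V(j) = j**2*(-1) = -j**2)
o(p) = 196*p (o(p) = (p + 0)*(-(-1)*(-14)**2) = p*(-(-1)*196) = p*(-1*(-196)) = p*196 = 196*p)
227*o(b) = 227*(196*(-9)) = 227*(-1764) = -400428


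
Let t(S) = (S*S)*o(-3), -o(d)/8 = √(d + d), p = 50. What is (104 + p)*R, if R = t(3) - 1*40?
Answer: -6160 - 11088*I*√6 ≈ -6160.0 - 27160.0*I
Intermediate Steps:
o(d) = -8*√2*√d (o(d) = -8*√(d + d) = -8*√2*√d)
t(S) = -8*I*√6*S² (t(S) = (S*S)*(-8*√2*√(-3)) = S²*(-8*√2*I*√3) = S²*(-8*I*√6) = -8*I*√6*S²)
R = -40 - 72*I*√6 (R = -8*I*√6*3² - 1*40 = -8*I*√6*9 - 40 = -72*I*√6 - 40 = -40 - 72*I*√6 ≈ -40.0 - 176.36*I)
(104 + p)*R = (104 + 50)*(-40 - 72*I*√6) = 154*(-40 - 72*I*√6) = -6160 - 11088*I*√6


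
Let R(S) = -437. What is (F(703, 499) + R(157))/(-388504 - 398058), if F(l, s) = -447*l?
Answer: 1183/2957 ≈ 0.40007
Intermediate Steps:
(F(703, 499) + R(157))/(-388504 - 398058) = (-447*703 - 437)/(-388504 - 398058) = (-314241 - 437)/(-786562) = -314678*(-1/786562) = 1183/2957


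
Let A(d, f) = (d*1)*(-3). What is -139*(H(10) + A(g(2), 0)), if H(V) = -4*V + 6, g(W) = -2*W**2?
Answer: 1390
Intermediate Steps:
A(d, f) = -3*d (A(d, f) = d*(-3) = -3*d)
H(V) = 6 - 4*V
-139*(H(10) + A(g(2), 0)) = -139*((6 - 4*10) - (-6)*2**2) = -139*((6 - 40) - (-6)*4) = -139*(-34 - 3*(-8)) = -139*(-34 + 24) = -139*(-10) = 1390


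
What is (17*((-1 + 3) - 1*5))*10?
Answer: -510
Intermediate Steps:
(17*((-1 + 3) - 1*5))*10 = (17*(2 - 5))*10 = (17*(-3))*10 = -51*10 = -510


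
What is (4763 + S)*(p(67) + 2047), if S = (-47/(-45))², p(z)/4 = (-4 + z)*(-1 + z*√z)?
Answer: 3463374956/405 + 18098304784*√67/225 ≈ 6.6696e+8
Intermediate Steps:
p(z) = 4*(-1 + z^(3/2))*(-4 + z) (p(z) = 4*((-4 + z)*(-1 + z*√z)) = 4*((-4 + z)*(-1 + z^(3/2))) = 4*((-1 + z^(3/2))*(-4 + z)) = 4*(-1 + z^(3/2))*(-4 + z))
S = 2209/2025 (S = (-47*(-1/45))² = (47/45)² = 2209/2025 ≈ 1.0909)
(4763 + S)*(p(67) + 2047) = (4763 + 2209/2025)*((16 - 1072*√67 - 4*67 + 4*67^(5/2)) + 2047) = 9647284*((16 - 1072*√67 - 268 + 4*(4489*√67)) + 2047)/2025 = 9647284*((16 - 1072*√67 - 268 + 17956*√67) + 2047)/2025 = 9647284*((-252 + 16884*√67) + 2047)/2025 = 9647284*(1795 + 16884*√67)/2025 = 3463374956/405 + 18098304784*√67/225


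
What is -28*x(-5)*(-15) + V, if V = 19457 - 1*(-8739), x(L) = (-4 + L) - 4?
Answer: 22736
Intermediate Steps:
x(L) = -8 + L
V = 28196 (V = 19457 + 8739 = 28196)
-28*x(-5)*(-15) + V = -28*(-8 - 5)*(-15) + 28196 = -28*(-13)*(-15) + 28196 = 364*(-15) + 28196 = -5460 + 28196 = 22736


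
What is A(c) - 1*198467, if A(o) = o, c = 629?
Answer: -197838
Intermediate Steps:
A(c) - 1*198467 = 629 - 1*198467 = 629 - 198467 = -197838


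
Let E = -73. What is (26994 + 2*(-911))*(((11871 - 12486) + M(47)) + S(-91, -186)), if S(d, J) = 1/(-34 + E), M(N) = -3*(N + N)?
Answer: -2416008560/107 ≈ -2.2580e+7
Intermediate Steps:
M(N) = -6*N
S(d, J) = -1/107 (S(d, J) = 1/(-34 - 73) = 1/(-107) = -1/107)
(26994 + 2*(-911))*(((11871 - 12486) + M(47)) + S(-91, -186)) = (26994 + 2*(-911))*(((11871 - 12486) - 6*47) - 1/107) = (26994 - 1822)*((-615 - 282) - 1/107) = 25172*(-897 - 1/107) = 25172*(-95980/107) = -2416008560/107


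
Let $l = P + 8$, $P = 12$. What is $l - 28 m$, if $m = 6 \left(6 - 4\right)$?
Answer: $-316$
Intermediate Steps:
$m = 12$ ($m = 6 \cdot 2 = 12$)
$l = 20$ ($l = 12 + 8 = 20$)
$l - 28 m = 20 - 336 = -316$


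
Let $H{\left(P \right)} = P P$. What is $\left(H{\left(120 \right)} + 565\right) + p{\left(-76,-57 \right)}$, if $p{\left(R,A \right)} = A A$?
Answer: $18214$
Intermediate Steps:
$H{\left(P \right)} = P^{2}$
$p{\left(R,A \right)} = A^{2}$
$\left(H{\left(120 \right)} + 565\right) + p{\left(-76,-57 \right)} = \left(120^{2} + 565\right) + \left(-57\right)^{2} = \left(14400 + 565\right) + 3249 = 14965 + 3249 = 18214$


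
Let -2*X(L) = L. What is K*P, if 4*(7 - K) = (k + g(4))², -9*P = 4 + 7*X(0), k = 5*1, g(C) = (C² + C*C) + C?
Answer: 551/3 ≈ 183.67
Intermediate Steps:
g(C) = C + 2*C² (g(C) = (C² + C²) + C = 2*C² + C = C + 2*C²)
X(L) = -L/2
k = 5
P = -4/9 (P = -(4 + 7*(-½*0))/9 = -(4 + 7*0)/9 = -(4 + 0)/9 = -⅑*4 = -4/9 ≈ -0.44444)
K = -1653/4 (K = 7 - (5 + 4*(1 + 2*4))²/4 = 7 - (5 + 4*(1 + 8))²/4 = 7 - (5 + 4*9)²/4 = 7 - (5 + 36)²/4 = 7 - ¼*41² = 7 - ¼*1681 = 7 - 1681/4 = -1653/4 ≈ -413.25)
K*P = -1653/4*(-4/9) = 551/3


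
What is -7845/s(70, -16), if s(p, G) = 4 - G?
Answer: -1569/4 ≈ -392.25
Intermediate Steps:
-7845/s(70, -16) = -7845/(4 - 1*(-16)) = -7845/(4 + 16) = -7845/20 = -7845*1/20 = -1569/4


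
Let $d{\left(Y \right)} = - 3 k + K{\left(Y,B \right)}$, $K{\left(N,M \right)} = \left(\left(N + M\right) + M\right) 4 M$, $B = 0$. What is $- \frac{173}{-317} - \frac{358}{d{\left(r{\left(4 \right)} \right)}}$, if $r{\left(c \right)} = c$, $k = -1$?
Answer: $- \frac{112967}{951} \approx -118.79$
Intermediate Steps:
$K{\left(N,M \right)} = M \left(4 N + 8 M\right)$ ($K{\left(N,M \right)} = \left(\left(M + N\right) + M\right) 4 M = \left(N + 2 M\right) 4 M = \left(4 N + 8 M\right) M = M \left(4 N + 8 M\right)$)
$d{\left(Y \right)} = 3$ ($d{\left(Y \right)} = \left(-3\right) \left(-1\right) + 4 \cdot 0 \left(Y + 2 \cdot 0\right) = 3 + 4 \cdot 0 \left(Y + 0\right) = 3 + 4 \cdot 0 Y = 3 + 0 = 3$)
$- \frac{173}{-317} - \frac{358}{d{\left(r{\left(4 \right)} \right)}} = - \frac{173}{-317} - \frac{358}{3} = \left(-173\right) \left(- \frac{1}{317}\right) - \frac{358}{3} = \frac{173}{317} - \frac{358}{3} = - \frac{112967}{951}$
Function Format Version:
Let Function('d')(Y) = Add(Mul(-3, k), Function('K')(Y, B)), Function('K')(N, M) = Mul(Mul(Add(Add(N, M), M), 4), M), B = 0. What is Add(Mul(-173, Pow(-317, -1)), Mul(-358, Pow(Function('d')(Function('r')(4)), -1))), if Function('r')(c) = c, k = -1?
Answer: Rational(-112967, 951) ≈ -118.79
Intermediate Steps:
Function('K')(N, M) = Mul(M, Add(Mul(4, N), Mul(8, M))) (Function('K')(N, M) = Mul(Mul(Add(Add(M, N), M), 4), M) = Mul(Mul(Add(N, Mul(2, M)), 4), M) = Mul(Add(Mul(4, N), Mul(8, M)), M) = Mul(M, Add(Mul(4, N), Mul(8, M))))
Function('d')(Y) = 3 (Function('d')(Y) = Add(Mul(-3, -1), Mul(4, 0, Add(Y, Mul(2, 0)))) = Add(3, Mul(4, 0, Add(Y, 0))) = Add(3, Mul(4, 0, Y)) = Add(3, 0) = 3)
Add(Mul(-173, Pow(-317, -1)), Mul(-358, Pow(Function('d')(Function('r')(4)), -1))) = Add(Mul(-173, Pow(-317, -1)), Mul(-358, Pow(3, -1))) = Add(Mul(-173, Rational(-1, 317)), Mul(-358, Rational(1, 3))) = Add(Rational(173, 317), Rational(-358, 3)) = Rational(-112967, 951)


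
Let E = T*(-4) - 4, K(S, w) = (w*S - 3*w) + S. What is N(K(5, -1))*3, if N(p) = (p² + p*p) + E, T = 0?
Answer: 42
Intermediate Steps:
K(S, w) = S - 3*w + S*w (K(S, w) = (S*w - 3*w) + S = (-3*w + S*w) + S = S - 3*w + S*w)
E = -4 (E = 0*(-4) - 4 = 0 - 4 = -4)
N(p) = -4 + 2*p² (N(p) = (p² + p*p) - 4 = (p² + p²) - 4 = 2*p² - 4 = -4 + 2*p²)
N(K(5, -1))*3 = (-4 + 2*(5 - 3*(-1) + 5*(-1))²)*3 = (-4 + 2*(5 + 3 - 5)²)*3 = (-4 + 2*3²)*3 = (-4 + 2*9)*3 = (-4 + 18)*3 = 14*3 = 42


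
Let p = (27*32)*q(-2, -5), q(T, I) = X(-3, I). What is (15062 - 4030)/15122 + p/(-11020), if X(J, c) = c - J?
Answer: 18462932/20830555 ≈ 0.88634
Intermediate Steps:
q(T, I) = 3 + I (q(T, I) = I - 1*(-3) = I + 3 = 3 + I)
p = -1728 (p = (27*32)*(3 - 5) = 864*(-2) = -1728)
(15062 - 4030)/15122 + p/(-11020) = (15062 - 4030)/15122 - 1728/(-11020) = 11032*(1/15122) - 1728*(-1/11020) = 5516/7561 + 432/2755 = 18462932/20830555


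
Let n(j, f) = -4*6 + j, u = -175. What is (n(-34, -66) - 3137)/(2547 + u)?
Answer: -3195/2372 ≈ -1.3470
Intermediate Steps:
n(j, f) = -24 + j
(n(-34, -66) - 3137)/(2547 + u) = ((-24 - 34) - 3137)/(2547 - 175) = (-58 - 3137)/2372 = -3195*1/2372 = -3195/2372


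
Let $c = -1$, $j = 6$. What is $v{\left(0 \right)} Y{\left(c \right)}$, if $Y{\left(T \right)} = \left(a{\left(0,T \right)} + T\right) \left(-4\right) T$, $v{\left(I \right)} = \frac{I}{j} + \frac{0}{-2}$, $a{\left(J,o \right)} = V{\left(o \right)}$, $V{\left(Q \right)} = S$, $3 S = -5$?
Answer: $0$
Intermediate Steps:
$S = - \frac{5}{3}$ ($S = \frac{1}{3} \left(-5\right) = - \frac{5}{3} \approx -1.6667$)
$V{\left(Q \right)} = - \frac{5}{3}$
$a{\left(J,o \right)} = - \frac{5}{3}$
$v{\left(I \right)} = \frac{I}{6}$ ($v{\left(I \right)} = \frac{I}{6} + \frac{0}{-2} = I \frac{1}{6} + 0 \left(- \frac{1}{2}\right) = \frac{I}{6} + 0 = \frac{I}{6}$)
$Y{\left(T \right)} = T \left(\frac{20}{3} - 4 T\right)$ ($Y{\left(T \right)} = \left(- \frac{5}{3} + T\right) \left(-4\right) T = \left(\frac{20}{3} - 4 T\right) T = T \left(\frac{20}{3} - 4 T\right)$)
$v{\left(0 \right)} Y{\left(c \right)} = \frac{1}{6} \cdot 0 \cdot \frac{4}{3} \left(-1\right) \left(5 - -3\right) = 0 \cdot \frac{4}{3} \left(-1\right) \left(5 + 3\right) = 0 \cdot \frac{4}{3} \left(-1\right) 8 = 0 \left(- \frac{32}{3}\right) = 0$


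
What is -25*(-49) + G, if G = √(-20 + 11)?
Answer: 1225 + 3*I ≈ 1225.0 + 3.0*I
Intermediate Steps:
G = 3*I (G = √(-9) = 3*I ≈ 3.0*I)
-25*(-49) + G = -25*(-49) + 3*I = 1225 + 3*I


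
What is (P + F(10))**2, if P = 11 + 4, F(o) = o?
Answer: 625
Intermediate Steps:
P = 15
(P + F(10))**2 = (15 + 10)**2 = 25**2 = 625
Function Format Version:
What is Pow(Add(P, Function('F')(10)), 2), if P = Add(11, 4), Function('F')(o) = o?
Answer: 625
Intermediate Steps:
P = 15
Pow(Add(P, Function('F')(10)), 2) = Pow(Add(15, 10), 2) = Pow(25, 2) = 625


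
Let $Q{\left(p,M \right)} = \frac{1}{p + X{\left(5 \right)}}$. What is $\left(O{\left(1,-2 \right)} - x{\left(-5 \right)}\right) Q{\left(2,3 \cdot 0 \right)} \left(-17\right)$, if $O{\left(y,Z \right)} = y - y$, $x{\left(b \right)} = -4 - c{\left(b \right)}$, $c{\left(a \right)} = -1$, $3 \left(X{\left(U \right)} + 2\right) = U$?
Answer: $- \frac{153}{5} \approx -30.6$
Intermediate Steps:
$X{\left(U \right)} = -2 + \frac{U}{3}$
$x{\left(b \right)} = -3$ ($x{\left(b \right)} = -4 - -1 = -4 + 1 = -3$)
$Q{\left(p,M \right)} = \frac{1}{- \frac{1}{3} + p}$ ($Q{\left(p,M \right)} = \frac{1}{p + \left(-2 + \frac{1}{3} \cdot 5\right)} = \frac{1}{p + \left(-2 + \frac{5}{3}\right)} = \frac{1}{p - \frac{1}{3}} = \frac{1}{- \frac{1}{3} + p}$)
$O{\left(y,Z \right)} = 0$
$\left(O{\left(1,-2 \right)} - x{\left(-5 \right)}\right) Q{\left(2,3 \cdot 0 \right)} \left(-17\right) = \left(0 - -3\right) \frac{3}{-1 + 3 \cdot 2} \left(-17\right) = \left(0 + 3\right) \frac{3}{-1 + 6} \left(-17\right) = 3 \cdot \frac{3}{5} \left(-17\right) = \frac{9}{5} \left(-17\right) = - \frac{153}{5}$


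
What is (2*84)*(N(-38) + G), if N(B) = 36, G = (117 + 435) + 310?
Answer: 150864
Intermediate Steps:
G = 862 (G = 552 + 310 = 862)
(2*84)*(N(-38) + G) = (2*84)*(36 + 862) = 168*898 = 150864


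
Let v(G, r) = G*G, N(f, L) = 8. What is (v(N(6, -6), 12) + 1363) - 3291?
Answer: -1864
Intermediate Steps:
v(G, r) = G²
(v(N(6, -6), 12) + 1363) - 3291 = (8² + 1363) - 3291 = (64 + 1363) - 3291 = 1427 - 3291 = -1864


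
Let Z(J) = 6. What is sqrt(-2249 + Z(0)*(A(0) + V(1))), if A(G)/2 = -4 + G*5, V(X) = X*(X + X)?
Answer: I*sqrt(2285) ≈ 47.802*I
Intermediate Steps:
V(X) = 2*X**2 (V(X) = X*(2*X) = 2*X**2)
A(G) = -8 + 10*G (A(G) = 2*(-4 + G*5) = 2*(-4 + 5*G) = -8 + 10*G)
sqrt(-2249 + Z(0)*(A(0) + V(1))) = sqrt(-2249 + 6*((-8 + 10*0) + 2*1**2)) = sqrt(-2249 + 6*((-8 + 0) + 2*1)) = sqrt(-2249 + 6*(-8 + 2)) = sqrt(-2249 + 6*(-6)) = sqrt(-2249 - 36) = sqrt(-2285) = I*sqrt(2285)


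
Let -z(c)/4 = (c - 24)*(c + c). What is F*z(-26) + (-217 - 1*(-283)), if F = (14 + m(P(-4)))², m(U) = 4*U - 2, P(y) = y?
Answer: -166334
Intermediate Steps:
z(c) = -8*c*(-24 + c) (z(c) = -4*(c - 24)*(c + c) = -4*(-24 + c)*2*c = -8*c*(-24 + c))
m(U) = -2 + 4*U
F = 16 (F = (14 + (-2 + 4*(-4)))² = (14 + (-2 - 16))² = (14 - 18)² = (-4)² = 16)
F*z(-26) + (-217 - 1*(-283)) = 16*(8*(-26)*(24 - 1*(-26))) + (-217 - 1*(-283)) = 16*(8*(-26)*(24 + 26)) + (-217 + 283) = 16*(8*(-26)*50) + 66 = 16*(-10400) + 66 = -166400 + 66 = -166334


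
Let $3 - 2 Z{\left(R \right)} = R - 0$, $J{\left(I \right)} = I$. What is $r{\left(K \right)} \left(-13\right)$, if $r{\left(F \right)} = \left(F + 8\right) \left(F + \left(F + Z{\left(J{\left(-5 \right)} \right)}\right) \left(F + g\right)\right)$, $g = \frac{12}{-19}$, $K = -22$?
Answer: $\frac{1332604}{19} \approx 70137.0$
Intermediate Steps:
$Z{\left(R \right)} = \frac{3}{2} - \frac{R}{2}$ ($Z{\left(R \right)} = \frac{3}{2} - \frac{R - 0}{2} = \frac{3}{2} - \frac{R + 0}{2} = \frac{3}{2} - \frac{R}{2}$)
$g = - \frac{12}{19}$ ($g = 12 \left(- \frac{1}{19}\right) = - \frac{12}{19} \approx -0.63158$)
$r{\left(F \right)} = \left(8 + F\right) \left(F + \left(4 + F\right) \left(- \frac{12}{19} + F\right)\right)$ ($r{\left(F \right)} = \left(F + 8\right) \left(F + \left(F + \left(\frac{3}{2} - - \frac{5}{2}\right)\right) \left(F - \frac{12}{19}\right)\right) = \left(8 + F\right) \left(F + \left(F + \left(\frac{3}{2} + \frac{5}{2}\right)\right) \left(- \frac{12}{19} + F\right)\right) = \left(8 + F\right) \left(F + \left(F + 4\right) \left(- \frac{12}{19} + F\right)\right) = \left(8 + F\right) \left(F + \left(4 + F\right) \left(- \frac{12}{19} + F\right)\right)$)
$r{\left(K \right)} \left(-13\right) = \left(- \frac{384}{19} + \left(-22\right)^{3} + \frac{235 \left(-22\right)^{2}}{19} + \frac{616}{19} \left(-22\right)\right) \left(-13\right) = \left(- \frac{384}{19} - 10648 + \frac{235}{19} \cdot 484 - \frac{13552}{19}\right) \left(-13\right) = \left(- \frac{384}{19} - 10648 + \frac{113740}{19} - \frac{13552}{19}\right) \left(-13\right) = \left(- \frac{102508}{19}\right) \left(-13\right) = \frac{1332604}{19}$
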